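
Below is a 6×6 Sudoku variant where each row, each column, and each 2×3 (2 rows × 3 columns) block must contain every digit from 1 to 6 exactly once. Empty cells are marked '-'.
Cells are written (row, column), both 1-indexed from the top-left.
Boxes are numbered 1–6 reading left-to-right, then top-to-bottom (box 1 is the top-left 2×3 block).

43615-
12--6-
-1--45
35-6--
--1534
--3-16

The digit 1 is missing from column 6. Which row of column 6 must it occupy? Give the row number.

4

Consider where 1 can go in column 6.
(1,6) is out (row 1 already has a 1).
(2,6) is out (row 2 already has a 1).
So the only cell in column 6 that can hold 1 is (4,6).
That is row 4.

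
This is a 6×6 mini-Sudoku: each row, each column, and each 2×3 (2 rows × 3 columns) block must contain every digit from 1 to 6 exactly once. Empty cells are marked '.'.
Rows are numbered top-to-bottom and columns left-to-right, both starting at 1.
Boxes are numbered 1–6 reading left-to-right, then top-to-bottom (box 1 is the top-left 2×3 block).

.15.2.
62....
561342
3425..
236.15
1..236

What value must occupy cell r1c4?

Cell r1c4 itself could take any of {4, 6} by direct elimination.
Consider where 6 can go in column 4.
r2c4 is out (row 2 already has a 6).
r5c4 is out (row 5 already has a 6).
So the only cell in column 4 that can hold 6 is r1c4.
Therefore r1c4 = 6.

6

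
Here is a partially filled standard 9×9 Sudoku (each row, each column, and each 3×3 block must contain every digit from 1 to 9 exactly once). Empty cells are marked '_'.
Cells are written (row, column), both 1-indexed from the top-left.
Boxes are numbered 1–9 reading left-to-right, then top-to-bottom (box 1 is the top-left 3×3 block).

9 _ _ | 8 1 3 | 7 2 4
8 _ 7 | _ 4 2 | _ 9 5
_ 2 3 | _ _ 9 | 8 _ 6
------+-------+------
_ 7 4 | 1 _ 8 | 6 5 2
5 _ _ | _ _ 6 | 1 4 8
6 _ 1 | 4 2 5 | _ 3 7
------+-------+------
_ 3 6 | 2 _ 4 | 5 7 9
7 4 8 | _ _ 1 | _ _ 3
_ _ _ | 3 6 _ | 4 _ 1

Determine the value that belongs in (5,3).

Cell (5,3) itself could take any of {2, 9} by direct elimination.
Consider where 2 can go in row 5.
(5,2) is out (column 2 already has a 2).
(5,4) is out (column 4 already has a 2).
(5,5) is out (column 5 already has a 2).
So the only cell in row 5 that can hold 2 is (5,3).
Therefore (5,3) = 2.

2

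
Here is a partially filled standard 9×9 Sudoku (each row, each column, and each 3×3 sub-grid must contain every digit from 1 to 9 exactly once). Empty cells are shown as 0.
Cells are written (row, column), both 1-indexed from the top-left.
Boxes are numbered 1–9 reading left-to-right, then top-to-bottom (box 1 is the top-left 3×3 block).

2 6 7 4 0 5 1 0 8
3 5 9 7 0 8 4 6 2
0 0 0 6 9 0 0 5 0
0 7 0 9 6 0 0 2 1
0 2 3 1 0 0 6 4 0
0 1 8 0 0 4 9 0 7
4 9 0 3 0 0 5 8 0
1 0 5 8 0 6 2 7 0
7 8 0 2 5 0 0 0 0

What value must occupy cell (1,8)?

9

Cell (1,8) itself could take any of {3, 9} by direct elimination.
Consider where 9 can go in row 1.
(1,5) is out (column 5 already has a 9).
So the only cell in row 1 that can hold 9 is (1,8).
Therefore (1,8) = 9.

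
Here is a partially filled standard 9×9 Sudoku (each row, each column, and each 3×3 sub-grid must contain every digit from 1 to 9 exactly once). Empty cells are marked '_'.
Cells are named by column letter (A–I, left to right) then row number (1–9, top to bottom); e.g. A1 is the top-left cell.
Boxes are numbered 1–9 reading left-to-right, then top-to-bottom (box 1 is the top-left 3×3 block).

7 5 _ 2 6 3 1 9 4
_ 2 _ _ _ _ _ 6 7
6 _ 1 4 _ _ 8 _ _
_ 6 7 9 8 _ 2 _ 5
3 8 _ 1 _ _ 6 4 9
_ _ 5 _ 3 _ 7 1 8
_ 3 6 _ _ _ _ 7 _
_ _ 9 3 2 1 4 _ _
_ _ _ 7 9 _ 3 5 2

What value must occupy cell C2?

Cell C2 itself could take any of {3, 4, 8} by direct elimination.
Consider where 3 can go in row 2.
A2 is out (column A already has a 3).
D2 is out (column D already has a 3).
E2 is out (column E already has a 3).
F2 is out (column F already has a 3).
G2 is out (column G already has a 3).
So the only cell in row 2 that can hold 3 is C2.
Therefore C2 = 3.

3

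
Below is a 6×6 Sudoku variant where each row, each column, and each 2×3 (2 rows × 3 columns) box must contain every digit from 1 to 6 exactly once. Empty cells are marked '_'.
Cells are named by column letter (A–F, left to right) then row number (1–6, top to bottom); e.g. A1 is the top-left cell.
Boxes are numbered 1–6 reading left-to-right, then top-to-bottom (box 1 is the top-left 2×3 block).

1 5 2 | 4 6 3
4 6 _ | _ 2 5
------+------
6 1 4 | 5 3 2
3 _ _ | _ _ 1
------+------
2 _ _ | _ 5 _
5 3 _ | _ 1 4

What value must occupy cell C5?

1

Cell C5 itself could take any of {1, 6} by direct elimination.
Consider where 1 can go in column C.
C2 is out (box 1 already has a 1).
C4 is out (row 4 already has a 1).
C6 is out (row 6 already has a 1).
So the only cell in column C that can hold 1 is C5.
Therefore C5 = 1.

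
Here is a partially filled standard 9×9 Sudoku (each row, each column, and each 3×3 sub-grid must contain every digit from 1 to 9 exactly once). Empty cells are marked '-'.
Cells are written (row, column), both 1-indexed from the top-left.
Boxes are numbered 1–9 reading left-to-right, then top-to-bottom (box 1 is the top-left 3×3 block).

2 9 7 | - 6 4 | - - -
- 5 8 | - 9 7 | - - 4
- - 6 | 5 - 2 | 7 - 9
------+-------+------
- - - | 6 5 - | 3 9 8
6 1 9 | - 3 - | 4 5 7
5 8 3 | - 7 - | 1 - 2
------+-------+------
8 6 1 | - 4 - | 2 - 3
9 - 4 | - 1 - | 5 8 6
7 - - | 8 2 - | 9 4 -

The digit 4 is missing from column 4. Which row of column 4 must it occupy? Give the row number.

Consider where 4 can go in column 4.
(1,4) is out (row 1 already has a 4).
(2,4) is out (row 2 already has a 4).
(5,4) is out (row 5 already has a 4).
(7,4) is out (row 7 already has a 4).
(8,4) is out (row 8 already has a 4).
So the only cell in column 4 that can hold 4 is (6,4).
That is row 6.

6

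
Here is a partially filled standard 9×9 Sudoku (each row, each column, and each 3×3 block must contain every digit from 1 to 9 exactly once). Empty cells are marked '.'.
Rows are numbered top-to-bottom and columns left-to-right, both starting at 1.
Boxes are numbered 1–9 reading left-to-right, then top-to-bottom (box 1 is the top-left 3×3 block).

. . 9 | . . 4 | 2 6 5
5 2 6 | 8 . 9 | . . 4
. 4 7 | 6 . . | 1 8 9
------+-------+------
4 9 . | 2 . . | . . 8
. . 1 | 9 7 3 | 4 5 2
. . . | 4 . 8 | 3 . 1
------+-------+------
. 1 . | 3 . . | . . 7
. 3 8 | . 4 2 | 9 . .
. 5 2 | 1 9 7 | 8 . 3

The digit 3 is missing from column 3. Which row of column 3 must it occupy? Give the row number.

4

Consider where 3 can go in column 3.
R6C3 is out (row 6 already has a 3).
R7C3 is out (row 7 already has a 3).
So the only cell in column 3 that can hold 3 is R4C3.
That is row 4.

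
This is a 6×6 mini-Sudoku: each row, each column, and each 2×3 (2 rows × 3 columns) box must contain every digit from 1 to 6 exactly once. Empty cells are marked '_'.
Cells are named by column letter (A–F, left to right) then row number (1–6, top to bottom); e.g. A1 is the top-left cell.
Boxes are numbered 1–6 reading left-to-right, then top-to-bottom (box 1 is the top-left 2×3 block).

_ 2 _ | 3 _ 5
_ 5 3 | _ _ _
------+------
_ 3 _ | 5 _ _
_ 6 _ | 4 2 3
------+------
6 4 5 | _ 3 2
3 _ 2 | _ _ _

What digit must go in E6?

5

Cell E6 itself could take any of {1, 4, 5, 6} by direct elimination.
Consider where 5 can go in column E.
E1 is out (row 1 already has a 5).
E2 is out (row 2 already has a 5).
E3 is out (row 3 already has a 5).
So the only cell in column E that can hold 5 is E6.
Therefore E6 = 5.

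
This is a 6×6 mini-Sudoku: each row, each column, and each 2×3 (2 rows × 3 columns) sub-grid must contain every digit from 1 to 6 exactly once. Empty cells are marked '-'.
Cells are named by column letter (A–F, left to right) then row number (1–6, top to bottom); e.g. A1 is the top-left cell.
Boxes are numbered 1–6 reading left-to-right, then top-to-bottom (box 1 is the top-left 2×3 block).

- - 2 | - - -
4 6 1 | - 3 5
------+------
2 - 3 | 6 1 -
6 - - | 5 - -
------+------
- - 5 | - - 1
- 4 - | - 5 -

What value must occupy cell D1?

Cell D1 itself could take any of {1, 4} by direct elimination.
Consider where 1 can go in column D.
D2 is out (row 2 already has a 1).
D5 is out (row 5 already has a 1).
D6 is out (box 6 already has a 1).
So the only cell in column D that can hold 1 is D1.
Therefore D1 = 1.

1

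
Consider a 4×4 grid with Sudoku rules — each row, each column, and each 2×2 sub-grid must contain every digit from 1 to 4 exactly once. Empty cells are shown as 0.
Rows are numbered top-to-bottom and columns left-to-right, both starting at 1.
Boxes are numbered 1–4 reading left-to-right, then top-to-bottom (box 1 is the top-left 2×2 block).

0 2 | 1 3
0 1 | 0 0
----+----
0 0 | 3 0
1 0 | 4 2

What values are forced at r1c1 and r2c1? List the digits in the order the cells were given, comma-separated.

For r1c1:
  Row 1 already contains {1, 2, 3}.
  Column 1 already contains {1}.
  Its 2×2 block (box 1) already contains {1, 2}.
  The only value from 1–4 not eliminated is 4, so r1c1 = 4.
For r2c1:
  Consider where 3 can go in row 2.
  r2c3 is out (column 3 already has a 3).
  r2c4 is out (column 4 already has a 3).
  So the only cell in row 2 that can hold 3 is r2c1.
  So r2c1 = 3.

4,3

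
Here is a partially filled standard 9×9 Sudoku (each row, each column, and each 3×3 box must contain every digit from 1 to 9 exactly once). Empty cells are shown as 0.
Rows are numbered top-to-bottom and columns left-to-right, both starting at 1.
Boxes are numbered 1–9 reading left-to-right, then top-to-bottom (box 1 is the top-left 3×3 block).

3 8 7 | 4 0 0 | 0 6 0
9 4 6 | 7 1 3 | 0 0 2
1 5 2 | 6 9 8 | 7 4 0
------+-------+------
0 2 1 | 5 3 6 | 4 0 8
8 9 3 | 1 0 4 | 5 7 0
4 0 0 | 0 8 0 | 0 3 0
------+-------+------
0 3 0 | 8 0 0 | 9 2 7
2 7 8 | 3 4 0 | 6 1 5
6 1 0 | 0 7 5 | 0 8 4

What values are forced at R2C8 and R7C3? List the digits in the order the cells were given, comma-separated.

For R2C8:
  Row 2 already contains {1, 2, 3, 4, 6, 7, 9}.
  Column 8 already contains {1, 2, 3, 4, 6, 7, 8}.
  Its 3×3 block (box 3) already contains {2, 4, 6, 7}.
  The only value from 1–9 not eliminated is 5, so R2C8 = 5.
For R7C3:
  Consider where 4 can go in box 7.
  R7C1 is out (column 1 already has a 4).
  R9C3 is out (row 9 already has a 4).
  So the only cell in box 7 that can hold 4 is R7C3.
  So R7C3 = 4.

5,4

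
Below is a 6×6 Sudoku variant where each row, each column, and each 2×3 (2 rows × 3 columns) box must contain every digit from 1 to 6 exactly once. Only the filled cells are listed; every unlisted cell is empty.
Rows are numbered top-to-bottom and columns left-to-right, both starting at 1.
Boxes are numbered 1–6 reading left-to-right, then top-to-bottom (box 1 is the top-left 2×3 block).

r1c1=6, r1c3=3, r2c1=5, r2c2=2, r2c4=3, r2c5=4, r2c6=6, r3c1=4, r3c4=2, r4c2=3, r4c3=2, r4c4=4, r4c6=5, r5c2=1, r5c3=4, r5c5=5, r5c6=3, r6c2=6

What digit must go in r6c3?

Row 6 already contains {6}.
Column 3 already contains {2, 3, 4}.
Its 2×3 block (box 5) already contains {1, 4, 6}.
The only value from 1–6 not eliminated is 5, so r6c3 = 5.

5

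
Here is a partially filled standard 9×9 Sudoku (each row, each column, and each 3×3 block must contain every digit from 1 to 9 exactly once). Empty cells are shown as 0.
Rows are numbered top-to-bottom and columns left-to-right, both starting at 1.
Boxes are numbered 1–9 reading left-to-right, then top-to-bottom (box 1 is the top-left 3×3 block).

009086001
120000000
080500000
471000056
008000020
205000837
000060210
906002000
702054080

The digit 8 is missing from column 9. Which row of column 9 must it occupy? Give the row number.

Consider where 8 can go in column 9.
r3c9 is out (row 3 already has a 8).
r5c9 is out (row 5 already has a 8).
r7c9 is out (box 9 already has a 8).
r8c9 is out (box 9 already has a 8).
r9c9 is out (row 9 already has a 8).
So the only cell in column 9 that can hold 8 is r2c9.
That is row 2.

2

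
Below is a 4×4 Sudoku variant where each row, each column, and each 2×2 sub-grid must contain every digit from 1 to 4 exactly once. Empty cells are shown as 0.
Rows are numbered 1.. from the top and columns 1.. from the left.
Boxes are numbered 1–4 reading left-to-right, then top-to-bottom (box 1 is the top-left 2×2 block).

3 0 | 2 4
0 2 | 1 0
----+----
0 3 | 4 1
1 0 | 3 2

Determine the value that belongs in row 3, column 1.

Row 3 already contains {1, 3, 4}.
Column 1 already contains {1, 3}.
Its 2×2 block (box 3) already contains {1, 3}.
The only value from 1–4 not eliminated is 2, so row 3, column 1 = 2.

2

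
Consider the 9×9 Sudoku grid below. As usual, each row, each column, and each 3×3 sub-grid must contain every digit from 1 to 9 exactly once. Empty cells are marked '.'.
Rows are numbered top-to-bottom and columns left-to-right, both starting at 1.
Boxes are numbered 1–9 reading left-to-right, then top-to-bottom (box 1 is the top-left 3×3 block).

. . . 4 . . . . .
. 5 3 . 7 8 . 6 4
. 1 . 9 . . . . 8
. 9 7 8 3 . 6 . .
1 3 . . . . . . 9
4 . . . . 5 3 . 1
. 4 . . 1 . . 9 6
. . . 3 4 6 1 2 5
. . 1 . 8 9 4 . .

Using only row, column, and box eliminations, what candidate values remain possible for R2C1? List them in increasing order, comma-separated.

2,9

Row 2 already contains {3, 4, 5, 6, 7, 8}.
Column 1 already contains {1, 4}.
Its 3×3 block (box 1) already contains {1, 3, 5}.
Removing those from 1–9 leaves {2, 9} as the candidates for R2C1.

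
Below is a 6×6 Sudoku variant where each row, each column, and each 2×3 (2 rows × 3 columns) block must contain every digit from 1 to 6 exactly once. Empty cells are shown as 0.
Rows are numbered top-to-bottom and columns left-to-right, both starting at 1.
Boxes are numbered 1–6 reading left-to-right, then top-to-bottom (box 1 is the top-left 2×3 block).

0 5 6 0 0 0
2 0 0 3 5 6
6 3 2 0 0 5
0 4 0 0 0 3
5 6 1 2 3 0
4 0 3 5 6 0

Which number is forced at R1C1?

Cell R1C1 itself could take any of {1, 3} by direct elimination.
Consider where 3 can go in row 1.
R1C4 is out (column 4 already has a 3).
R1C5 is out (column 5 already has a 3).
R1C6 is out (column 6 already has a 3).
So the only cell in row 1 that can hold 3 is R1C1.
Therefore R1C1 = 3.

3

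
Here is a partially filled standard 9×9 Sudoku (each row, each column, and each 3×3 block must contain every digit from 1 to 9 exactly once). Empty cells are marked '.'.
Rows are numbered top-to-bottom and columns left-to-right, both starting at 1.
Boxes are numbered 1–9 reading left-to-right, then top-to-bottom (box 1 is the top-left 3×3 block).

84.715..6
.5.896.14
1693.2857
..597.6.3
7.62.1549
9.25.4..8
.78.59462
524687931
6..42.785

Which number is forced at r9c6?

3

Row 9 already contains {2, 4, 5, 6, 7, 8}.
Column 6 already contains {1, 2, 4, 5, 6, 7, 9}.
Its 3×3 block (box 8) already contains {2, 4, 5, 6, 7, 8, 9}.
The only value from 1–9 not eliminated is 3, so r9c6 = 3.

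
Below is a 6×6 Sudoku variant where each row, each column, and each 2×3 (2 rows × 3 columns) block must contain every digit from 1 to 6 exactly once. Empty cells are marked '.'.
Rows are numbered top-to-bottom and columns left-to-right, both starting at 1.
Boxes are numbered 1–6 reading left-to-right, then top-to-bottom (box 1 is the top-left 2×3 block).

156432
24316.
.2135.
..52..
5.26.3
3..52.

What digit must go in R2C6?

Row 2 already contains {1, 2, 3, 4, 6}.
Column 6 already contains {2, 3}.
Its 2×3 block (box 2) already contains {1, 2, 3, 4, 6}.
The only value from 1–6 not eliminated is 5, so R2C6 = 5.

5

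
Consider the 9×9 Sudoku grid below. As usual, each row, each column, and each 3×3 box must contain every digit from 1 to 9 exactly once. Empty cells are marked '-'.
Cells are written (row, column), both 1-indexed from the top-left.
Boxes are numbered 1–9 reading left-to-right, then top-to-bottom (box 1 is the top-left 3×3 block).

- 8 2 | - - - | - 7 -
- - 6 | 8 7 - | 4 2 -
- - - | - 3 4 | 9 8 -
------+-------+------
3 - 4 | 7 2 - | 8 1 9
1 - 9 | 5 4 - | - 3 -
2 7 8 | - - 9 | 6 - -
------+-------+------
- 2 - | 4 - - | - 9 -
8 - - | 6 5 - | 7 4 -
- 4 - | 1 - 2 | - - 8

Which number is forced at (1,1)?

Cell (1,1) itself could take any of {4, 5, 9} by direct elimination.
Consider where 4 can go in column 1.
(2,1) is out (row 2 already has a 4).
(3,1) is out (row 3 already has a 4).
(7,1) is out (row 7 already has a 4).
(9,1) is out (row 9 already has a 4).
So the only cell in column 1 that can hold 4 is (1,1).
Therefore (1,1) = 4.

4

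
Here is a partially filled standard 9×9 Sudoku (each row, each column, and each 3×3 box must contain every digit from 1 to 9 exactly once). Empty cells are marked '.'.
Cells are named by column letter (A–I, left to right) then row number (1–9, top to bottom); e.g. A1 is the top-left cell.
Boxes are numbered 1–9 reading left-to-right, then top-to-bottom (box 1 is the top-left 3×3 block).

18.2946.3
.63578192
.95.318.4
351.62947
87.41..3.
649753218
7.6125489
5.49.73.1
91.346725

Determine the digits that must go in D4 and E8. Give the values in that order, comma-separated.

8,8

For D4:
  Row 4 already contains {1, 2, 3, 4, 5, 6, 7, 9}.
  Column D already contains {1, 2, 3, 4, 5, 7, 9}.
  Its 3×3 block (box 5) already contains {1, 2, 3, 4, 5, 6, 7}.
  The only value from 1–9 not eliminated is 8, so D4 = 8.
For E8:
  Row 8 already contains {1, 3, 4, 5, 7, 9}.
  Column E already contains {1, 2, 3, 4, 5, 6, 7, 9}.
  Its 3×3 block (box 8) already contains {1, 2, 3, 4, 5, 6, 7, 9}.
  The only value from 1–9 not eliminated is 8, so E8 = 8.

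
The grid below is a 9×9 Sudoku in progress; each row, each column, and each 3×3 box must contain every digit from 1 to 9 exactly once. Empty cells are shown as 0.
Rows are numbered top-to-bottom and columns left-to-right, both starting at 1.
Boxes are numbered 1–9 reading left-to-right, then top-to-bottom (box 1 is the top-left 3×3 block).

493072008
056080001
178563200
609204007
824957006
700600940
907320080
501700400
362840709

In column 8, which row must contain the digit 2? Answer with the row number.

Consider where 2 can go in column 8.
R1C8 is out (row 1 already has a 2). R2C8 is out (box 3 already has a 2). R3C8 is out (row 3 already has a 2). R4C8 is out (row 4 already has a 2). The remaining empty cells in column 8 are similarly blocked.
So the only cell in column 8 that can hold 2 is R8C8.
That is row 8.

8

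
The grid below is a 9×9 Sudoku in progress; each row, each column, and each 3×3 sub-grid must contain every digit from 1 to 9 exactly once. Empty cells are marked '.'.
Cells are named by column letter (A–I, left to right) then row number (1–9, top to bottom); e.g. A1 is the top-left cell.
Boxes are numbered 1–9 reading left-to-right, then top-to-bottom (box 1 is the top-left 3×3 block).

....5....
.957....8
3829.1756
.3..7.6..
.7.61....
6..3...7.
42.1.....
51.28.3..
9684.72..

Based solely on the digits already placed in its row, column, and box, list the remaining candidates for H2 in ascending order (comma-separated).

Row 2 already contains {5, 7, 8, 9}.
Column H already contains {5, 7}.
Its 3×3 block (box 3) already contains {5, 6, 7, 8}.
Removing those from 1–9 leaves {1, 2, 3, 4} as the candidates for H2.

1,2,3,4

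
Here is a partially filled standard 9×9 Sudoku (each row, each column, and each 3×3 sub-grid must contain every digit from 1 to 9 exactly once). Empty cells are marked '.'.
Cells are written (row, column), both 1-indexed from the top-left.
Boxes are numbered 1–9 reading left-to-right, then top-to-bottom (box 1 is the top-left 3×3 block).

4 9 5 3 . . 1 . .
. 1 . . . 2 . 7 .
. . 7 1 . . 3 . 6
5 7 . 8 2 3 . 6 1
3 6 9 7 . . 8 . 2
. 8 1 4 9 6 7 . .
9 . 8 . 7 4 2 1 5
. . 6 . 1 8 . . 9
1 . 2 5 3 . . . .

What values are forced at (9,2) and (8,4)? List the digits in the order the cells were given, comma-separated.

4,2

For (9,2):
  Row 9 already contains {1, 2, 3, 5}.
  Column 2 already contains {1, 6, 7, 8, 9}.
  Its 3×3 block (box 7) already contains {1, 2, 6, 8, 9}.
  The only value from 1–9 not eliminated is 4, so (9,2) = 4.
For (8,4):
  Row 8 already contains {1, 6, 8, 9}.
  Column 4 already contains {1, 3, 4, 5, 7, 8}.
  Its 3×3 block (box 8) already contains {1, 3, 4, 5, 7, 8}.
  The only value from 1–9 not eliminated is 2, so (8,4) = 2.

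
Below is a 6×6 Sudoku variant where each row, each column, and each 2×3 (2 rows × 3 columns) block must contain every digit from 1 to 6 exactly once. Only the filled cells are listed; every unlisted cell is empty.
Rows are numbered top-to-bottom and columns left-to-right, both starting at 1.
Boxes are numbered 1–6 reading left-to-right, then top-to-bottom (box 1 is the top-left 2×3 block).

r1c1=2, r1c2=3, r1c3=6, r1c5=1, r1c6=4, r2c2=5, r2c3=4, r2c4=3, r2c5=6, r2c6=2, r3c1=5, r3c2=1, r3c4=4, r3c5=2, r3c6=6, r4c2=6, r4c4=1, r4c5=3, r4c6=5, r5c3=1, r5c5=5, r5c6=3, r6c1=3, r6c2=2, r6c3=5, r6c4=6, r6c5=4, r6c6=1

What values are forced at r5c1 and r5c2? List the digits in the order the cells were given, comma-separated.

6,4

For r5c1:
  Consider where 6 can go in column 1.
  r2c1 is out (row 2 already has a 6).
  r4c1 is out (row 4 already has a 6).
  So the only cell in column 1 that can hold 6 is r5c1.
  So r5c1 = 6.
For r5c2:
  Row 5 already contains {1, 3, 5}.
  Column 2 already contains {1, 2, 3, 5, 6}.
  Its 2×3 block (box 5) already contains {1, 2, 3, 5}.
  The only value from 1–6 not eliminated is 4, so r5c2 = 4.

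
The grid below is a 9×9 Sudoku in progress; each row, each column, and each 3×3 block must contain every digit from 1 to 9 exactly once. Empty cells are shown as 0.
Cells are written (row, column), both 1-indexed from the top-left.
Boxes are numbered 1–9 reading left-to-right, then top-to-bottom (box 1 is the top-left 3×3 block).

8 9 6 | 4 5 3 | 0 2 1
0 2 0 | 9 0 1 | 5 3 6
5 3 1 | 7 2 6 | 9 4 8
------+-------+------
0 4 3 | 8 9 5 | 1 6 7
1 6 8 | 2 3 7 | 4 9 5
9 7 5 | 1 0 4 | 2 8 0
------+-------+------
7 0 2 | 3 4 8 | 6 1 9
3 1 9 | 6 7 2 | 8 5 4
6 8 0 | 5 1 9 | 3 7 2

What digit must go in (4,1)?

Row 4 already contains {1, 3, 4, 5, 6, 7, 8, 9}.
Column 1 already contains {1, 3, 5, 6, 7, 8, 9}.
Its 3×3 block (box 4) already contains {1, 3, 4, 5, 6, 7, 8, 9}.
The only value from 1–9 not eliminated is 2, so (4,1) = 2.

2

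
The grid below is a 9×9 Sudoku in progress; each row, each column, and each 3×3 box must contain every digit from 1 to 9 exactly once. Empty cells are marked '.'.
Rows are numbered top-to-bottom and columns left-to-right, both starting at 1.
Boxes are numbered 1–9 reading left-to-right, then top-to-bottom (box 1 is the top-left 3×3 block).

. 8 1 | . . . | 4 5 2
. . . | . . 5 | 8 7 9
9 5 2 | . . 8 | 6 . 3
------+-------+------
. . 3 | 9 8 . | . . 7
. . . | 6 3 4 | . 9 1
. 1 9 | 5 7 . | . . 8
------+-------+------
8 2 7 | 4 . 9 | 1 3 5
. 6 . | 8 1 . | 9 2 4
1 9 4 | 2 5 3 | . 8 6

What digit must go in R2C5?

2

Cell R2C5 itself could take any of {2, 4, 6} by direct elimination.
Consider where 2 can go in column 5.
R1C5 is out (row 1 already has a 2).
R3C5 is out (row 3 already has a 2).
R7C5 is out (row 7 already has a 2).
So the only cell in column 5 that can hold 2 is R2C5.
Therefore R2C5 = 2.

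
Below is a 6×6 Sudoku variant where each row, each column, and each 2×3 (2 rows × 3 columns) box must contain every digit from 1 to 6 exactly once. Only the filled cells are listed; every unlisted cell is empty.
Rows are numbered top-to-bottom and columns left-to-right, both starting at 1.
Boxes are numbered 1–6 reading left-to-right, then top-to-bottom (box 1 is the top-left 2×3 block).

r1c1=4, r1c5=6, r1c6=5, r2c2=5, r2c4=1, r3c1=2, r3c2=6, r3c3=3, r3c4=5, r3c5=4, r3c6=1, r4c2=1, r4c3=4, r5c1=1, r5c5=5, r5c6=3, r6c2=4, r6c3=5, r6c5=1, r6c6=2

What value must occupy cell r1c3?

Cell r1c3 itself could take any of {1, 2} by direct elimination.
Consider where 1 can go in row 1.
r1c2 is out (column 2 already has a 1).
r1c4 is out (column 4 already has a 1).
So the only cell in row 1 that can hold 1 is r1c3.
Therefore r1c3 = 1.

1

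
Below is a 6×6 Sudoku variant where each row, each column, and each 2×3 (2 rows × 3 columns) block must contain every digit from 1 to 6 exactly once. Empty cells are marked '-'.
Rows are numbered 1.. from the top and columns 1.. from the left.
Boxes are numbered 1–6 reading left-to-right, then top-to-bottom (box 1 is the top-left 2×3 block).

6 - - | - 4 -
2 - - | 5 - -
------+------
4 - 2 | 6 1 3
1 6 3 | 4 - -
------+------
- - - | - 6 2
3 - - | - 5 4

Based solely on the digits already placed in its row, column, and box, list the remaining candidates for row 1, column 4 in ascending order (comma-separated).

Row 1 already contains {4, 6}.
Column 4 already contains {4, 5, 6}.
Its 2×3 block (box 2) already contains {4, 5}.
Removing those from 1–6 leaves {1, 2, 3} as the candidates for row 1, column 4.

1,2,3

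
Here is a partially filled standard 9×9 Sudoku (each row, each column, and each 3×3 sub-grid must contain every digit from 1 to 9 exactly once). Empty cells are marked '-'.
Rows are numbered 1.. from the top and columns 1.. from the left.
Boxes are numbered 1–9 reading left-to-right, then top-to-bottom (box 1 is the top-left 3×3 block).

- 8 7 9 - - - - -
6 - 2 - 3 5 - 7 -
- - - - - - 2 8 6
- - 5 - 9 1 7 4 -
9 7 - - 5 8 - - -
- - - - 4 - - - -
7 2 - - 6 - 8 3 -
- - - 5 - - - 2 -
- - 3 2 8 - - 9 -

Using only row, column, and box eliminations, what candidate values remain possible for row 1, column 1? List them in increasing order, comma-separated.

Row 1 already contains {7, 8, 9}.
Column 1 already contains {6, 7, 9}.
Its 3×3 block (box 1) already contains {2, 6, 7, 8}.
Removing those from 1–9 leaves {1, 3, 4, 5} as the candidates for row 1, column 1.

1,3,4,5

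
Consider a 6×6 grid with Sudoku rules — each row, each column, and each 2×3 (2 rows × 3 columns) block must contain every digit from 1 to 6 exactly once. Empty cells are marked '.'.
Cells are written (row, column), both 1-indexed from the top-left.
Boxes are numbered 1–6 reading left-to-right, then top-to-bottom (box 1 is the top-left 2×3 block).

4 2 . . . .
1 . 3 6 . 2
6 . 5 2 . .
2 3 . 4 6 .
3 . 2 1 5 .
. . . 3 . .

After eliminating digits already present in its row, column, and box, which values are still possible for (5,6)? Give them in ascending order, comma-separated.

Row 5 already contains {1, 2, 3, 5}.
Column 6 already contains {2}.
Its 2×3 block (box 6) already contains {1, 3, 5}.
Removing those from 1–6 leaves {4, 6} as the candidates for (5,6).

4,6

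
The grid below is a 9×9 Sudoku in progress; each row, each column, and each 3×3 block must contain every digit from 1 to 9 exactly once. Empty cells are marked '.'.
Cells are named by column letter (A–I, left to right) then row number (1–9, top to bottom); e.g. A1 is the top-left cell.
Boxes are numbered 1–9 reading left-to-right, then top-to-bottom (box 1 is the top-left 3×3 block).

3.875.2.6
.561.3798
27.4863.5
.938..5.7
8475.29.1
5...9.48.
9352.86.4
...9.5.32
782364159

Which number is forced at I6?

Row 6 already contains {4, 5, 8, 9}.
Column I already contains {1, 2, 4, 5, 6, 7, 8, 9}.
Its 3×3 block (box 6) already contains {1, 4, 5, 7, 8, 9}.
The only value from 1–9 not eliminated is 3, so I6 = 3.

3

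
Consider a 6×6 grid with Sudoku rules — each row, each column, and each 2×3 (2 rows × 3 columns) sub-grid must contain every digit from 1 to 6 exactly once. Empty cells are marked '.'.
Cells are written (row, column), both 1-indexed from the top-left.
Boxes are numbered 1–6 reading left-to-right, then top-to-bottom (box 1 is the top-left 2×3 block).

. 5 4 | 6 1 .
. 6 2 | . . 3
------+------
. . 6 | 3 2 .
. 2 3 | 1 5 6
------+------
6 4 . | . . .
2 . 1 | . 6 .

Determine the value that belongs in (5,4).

Cell (5,4) itself could take any of {2, 5} by direct elimination.
Consider where 2 can go in column 4.
(2,4) is out (row 2 already has a 2).
(6,4) is out (row 6 already has a 2).
So the only cell in column 4 that can hold 2 is (5,4).
Therefore (5,4) = 2.

2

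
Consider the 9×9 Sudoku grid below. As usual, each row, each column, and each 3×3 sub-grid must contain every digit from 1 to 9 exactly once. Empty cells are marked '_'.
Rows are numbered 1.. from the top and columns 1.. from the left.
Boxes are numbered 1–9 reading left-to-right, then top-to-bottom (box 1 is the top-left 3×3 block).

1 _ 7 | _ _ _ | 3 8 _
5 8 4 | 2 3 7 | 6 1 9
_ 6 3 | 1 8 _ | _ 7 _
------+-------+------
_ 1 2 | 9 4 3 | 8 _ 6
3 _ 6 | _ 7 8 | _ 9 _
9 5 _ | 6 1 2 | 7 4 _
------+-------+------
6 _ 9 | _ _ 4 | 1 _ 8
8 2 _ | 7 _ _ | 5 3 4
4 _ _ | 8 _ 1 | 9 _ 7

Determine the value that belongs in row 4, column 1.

Row 4 already contains {1, 2, 3, 4, 6, 8, 9}.
Column 1 already contains {1, 3, 4, 5, 6, 8, 9}.
Its 3×3 block (box 4) already contains {1, 2, 3, 5, 6, 9}.
The only value from 1–9 not eliminated is 7, so row 4, column 1 = 7.

7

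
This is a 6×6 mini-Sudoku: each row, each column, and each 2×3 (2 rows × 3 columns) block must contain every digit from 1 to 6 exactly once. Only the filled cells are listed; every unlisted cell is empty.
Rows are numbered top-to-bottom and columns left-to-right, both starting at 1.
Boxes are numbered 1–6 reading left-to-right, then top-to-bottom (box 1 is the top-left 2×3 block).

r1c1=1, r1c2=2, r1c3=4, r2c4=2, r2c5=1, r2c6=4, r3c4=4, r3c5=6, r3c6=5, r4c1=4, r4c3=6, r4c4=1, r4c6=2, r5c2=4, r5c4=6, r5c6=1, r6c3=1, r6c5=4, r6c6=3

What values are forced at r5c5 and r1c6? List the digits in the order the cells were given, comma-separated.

2,6

For r5c5:
  Consider where 2 can go in column 5.
  r1c5 is out (row 1 already has a 2).
  r4c5 is out (row 4 already has a 2).
  So the only cell in column 5 that can hold 2 is r5c5.
  So r5c5 = 2.
For r1c6:
  Row 1 already contains {1, 2, 4}.
  Column 6 already contains {1, 2, 3, 4, 5}.
  Its 2×3 block (box 2) already contains {1, 2, 4}.
  The only value from 1–6 not eliminated is 6, so r1c6 = 6.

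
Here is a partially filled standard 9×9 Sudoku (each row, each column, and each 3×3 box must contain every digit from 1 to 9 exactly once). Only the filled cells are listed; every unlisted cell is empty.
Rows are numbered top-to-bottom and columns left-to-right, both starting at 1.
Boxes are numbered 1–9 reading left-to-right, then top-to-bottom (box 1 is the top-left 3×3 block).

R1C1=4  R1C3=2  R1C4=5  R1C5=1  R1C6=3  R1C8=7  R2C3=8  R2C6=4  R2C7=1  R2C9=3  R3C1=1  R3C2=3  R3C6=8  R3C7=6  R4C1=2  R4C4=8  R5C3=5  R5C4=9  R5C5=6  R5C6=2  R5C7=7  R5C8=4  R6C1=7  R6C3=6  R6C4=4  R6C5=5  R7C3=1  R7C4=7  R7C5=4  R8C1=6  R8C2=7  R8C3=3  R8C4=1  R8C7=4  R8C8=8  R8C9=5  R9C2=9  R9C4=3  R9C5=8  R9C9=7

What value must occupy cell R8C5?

2

Cell R8C5 itself could take any of {2, 9} by direct elimination.
Consider where 2 can go in box 8.
R7C6 is out (column 6 already has a 2).
R8C6 is out (column 6 already has a 2).
R9C6 is out (column 6 already has a 2).
So the only cell in box 8 that can hold 2 is R8C5.
Therefore R8C5 = 2.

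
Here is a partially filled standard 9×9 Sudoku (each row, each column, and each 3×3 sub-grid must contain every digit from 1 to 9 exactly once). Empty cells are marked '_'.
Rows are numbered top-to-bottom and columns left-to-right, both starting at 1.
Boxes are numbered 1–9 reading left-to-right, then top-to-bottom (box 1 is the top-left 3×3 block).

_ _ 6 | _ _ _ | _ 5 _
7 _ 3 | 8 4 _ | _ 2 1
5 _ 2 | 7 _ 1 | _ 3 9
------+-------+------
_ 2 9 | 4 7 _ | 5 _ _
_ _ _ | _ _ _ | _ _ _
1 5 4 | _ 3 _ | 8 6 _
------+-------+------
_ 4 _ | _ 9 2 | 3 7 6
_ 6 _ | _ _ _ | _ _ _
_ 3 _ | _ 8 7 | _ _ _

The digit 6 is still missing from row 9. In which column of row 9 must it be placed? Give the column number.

Consider where 6 can go in row 9.
r9c1 is out (box 7 already has a 6).
r9c3 is out (column 3 already has a 6).
r9c7 is out (box 9 already has a 6).
r9c8 is out (column 8 already has a 6).
r9c9 is out (column 9 already has a 6).
So the only cell in row 9 that can hold 6 is r9c4.
That is column 4.

4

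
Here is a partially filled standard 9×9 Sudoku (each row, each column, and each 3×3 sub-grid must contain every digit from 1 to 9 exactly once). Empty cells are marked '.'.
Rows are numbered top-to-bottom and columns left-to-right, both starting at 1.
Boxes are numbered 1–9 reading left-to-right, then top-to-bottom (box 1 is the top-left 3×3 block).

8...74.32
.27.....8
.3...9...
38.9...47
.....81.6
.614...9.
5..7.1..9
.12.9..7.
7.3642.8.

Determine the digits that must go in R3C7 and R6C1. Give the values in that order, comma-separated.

For R3C7:
  Consider where 7 can go in row 3.
  R3C1 is out (column 1 already has a 7). R3C3 is out (column 3 already has a 7). R3C4 is out (column 4 already has a 7). R3C5 is out (column 5 already has a 7). The remaining empty cells in row 3 are similarly blocked.
  So the only cell in row 3 that can hold 7 is R3C7.
  So R3C7 = 7.
For R6C1:
  Row 6 already contains {1, 4, 6, 9}.
  Column 1 already contains {3, 5, 7, 8}.
  Its 3×3 block (box 4) already contains {1, 3, 6, 8}.
  The only value from 1–9 not eliminated is 2, so R6C1 = 2.

7,2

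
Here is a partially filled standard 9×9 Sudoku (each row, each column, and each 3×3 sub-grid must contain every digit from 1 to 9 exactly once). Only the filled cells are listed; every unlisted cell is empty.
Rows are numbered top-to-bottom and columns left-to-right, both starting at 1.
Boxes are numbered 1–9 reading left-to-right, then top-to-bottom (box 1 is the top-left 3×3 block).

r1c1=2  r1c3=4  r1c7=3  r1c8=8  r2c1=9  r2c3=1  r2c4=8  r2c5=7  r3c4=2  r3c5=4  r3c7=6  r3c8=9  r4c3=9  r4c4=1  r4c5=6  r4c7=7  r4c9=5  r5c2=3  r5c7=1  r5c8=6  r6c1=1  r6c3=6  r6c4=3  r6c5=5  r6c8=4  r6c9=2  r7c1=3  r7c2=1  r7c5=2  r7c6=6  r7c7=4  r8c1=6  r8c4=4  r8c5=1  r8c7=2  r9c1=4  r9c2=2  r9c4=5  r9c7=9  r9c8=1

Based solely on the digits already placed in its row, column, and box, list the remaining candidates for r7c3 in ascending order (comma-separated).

Row 7 already contains {1, 2, 3, 4, 6}.
Column 3 already contains {1, 4, 6, 9}.
Its 3×3 block (box 7) already contains {1, 2, 3, 4, 6}.
Removing those from 1–9 leaves {5, 7, 8} as the candidates for r7c3.

5,7,8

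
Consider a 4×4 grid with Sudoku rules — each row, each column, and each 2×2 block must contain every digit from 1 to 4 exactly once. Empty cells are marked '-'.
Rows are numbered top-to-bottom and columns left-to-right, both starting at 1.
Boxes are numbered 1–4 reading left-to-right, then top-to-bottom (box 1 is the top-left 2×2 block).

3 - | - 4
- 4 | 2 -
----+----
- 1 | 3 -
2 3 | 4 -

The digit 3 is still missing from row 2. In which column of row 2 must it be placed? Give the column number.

Consider where 3 can go in row 2.
R2C1 is out (column 1 already has a 3).
So the only cell in row 2 that can hold 3 is R2C4.
That is column 4.

4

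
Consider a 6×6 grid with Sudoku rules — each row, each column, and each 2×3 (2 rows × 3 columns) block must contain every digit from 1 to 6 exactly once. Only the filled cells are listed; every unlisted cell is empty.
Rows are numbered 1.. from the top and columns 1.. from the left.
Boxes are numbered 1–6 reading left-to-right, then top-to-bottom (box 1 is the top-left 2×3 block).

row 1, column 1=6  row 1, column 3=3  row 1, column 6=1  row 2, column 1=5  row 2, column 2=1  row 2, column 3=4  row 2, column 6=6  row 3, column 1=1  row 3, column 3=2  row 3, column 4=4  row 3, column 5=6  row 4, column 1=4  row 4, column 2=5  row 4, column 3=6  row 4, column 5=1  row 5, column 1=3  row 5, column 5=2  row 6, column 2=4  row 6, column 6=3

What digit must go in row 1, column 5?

Cell row 1, column 5 itself could take any of {4, 5} by direct elimination.
Consider where 4 can go in box 2.
row 1, column 4 is out (column 4 already has a 4).
row 2, column 4 is out (row 2 already has a 4).
row 2, column 5 is out (row 2 already has a 4).
So the only cell in box 2 that can hold 4 is row 1, column 5.
Therefore row 1, column 5 = 4.

4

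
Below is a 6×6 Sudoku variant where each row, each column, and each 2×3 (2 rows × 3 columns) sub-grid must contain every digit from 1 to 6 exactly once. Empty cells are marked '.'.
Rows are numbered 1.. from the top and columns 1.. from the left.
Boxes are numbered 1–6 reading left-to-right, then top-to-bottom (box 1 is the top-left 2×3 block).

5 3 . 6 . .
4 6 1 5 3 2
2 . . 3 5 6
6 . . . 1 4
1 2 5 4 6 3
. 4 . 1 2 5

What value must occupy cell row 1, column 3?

Row 1 already contains {3, 5, 6}.
Column 3 already contains {1, 5}.
Its 2×3 block (box 1) already contains {1, 3, 4, 5, 6}.
The only value from 1–6 not eliminated is 2, so row 1, column 3 = 2.

2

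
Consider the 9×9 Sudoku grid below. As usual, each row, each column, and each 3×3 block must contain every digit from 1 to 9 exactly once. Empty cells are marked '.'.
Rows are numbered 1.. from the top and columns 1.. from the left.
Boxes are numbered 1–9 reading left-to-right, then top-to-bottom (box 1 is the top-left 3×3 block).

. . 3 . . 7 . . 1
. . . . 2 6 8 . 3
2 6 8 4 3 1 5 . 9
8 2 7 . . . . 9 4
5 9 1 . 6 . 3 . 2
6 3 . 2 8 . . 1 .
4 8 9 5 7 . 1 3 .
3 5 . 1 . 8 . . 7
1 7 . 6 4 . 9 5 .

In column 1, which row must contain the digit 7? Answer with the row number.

Consider where 7 can go in column 1.
row 1, column 1 is out (row 1 already has a 7).
So the only cell in column 1 that can hold 7 is row 2, column 1.
That is row 2.

2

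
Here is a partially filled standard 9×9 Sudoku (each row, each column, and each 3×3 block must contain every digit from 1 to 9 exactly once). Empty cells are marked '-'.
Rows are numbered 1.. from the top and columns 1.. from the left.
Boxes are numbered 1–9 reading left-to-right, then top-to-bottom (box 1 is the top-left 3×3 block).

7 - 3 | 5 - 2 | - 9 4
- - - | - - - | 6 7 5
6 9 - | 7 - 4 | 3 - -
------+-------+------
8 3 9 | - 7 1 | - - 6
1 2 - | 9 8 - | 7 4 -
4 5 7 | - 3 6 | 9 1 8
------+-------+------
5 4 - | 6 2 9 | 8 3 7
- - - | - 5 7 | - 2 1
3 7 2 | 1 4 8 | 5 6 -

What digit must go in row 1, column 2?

8

Cell row 1, column 2 itself could take any of {1, 8} by direct elimination.
Consider where 8 can go in row 1.
row 1, column 5 is out (column 5 already has a 8).
row 1, column 7 is out (column 7 already has a 8).
So the only cell in row 1 that can hold 8 is row 1, column 2.
Therefore row 1, column 2 = 8.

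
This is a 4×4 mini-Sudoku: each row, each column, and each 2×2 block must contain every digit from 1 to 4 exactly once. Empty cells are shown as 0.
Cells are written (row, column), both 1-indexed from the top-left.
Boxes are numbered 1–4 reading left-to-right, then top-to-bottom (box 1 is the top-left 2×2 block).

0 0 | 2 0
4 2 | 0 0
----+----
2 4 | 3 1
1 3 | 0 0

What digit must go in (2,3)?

Row 2 already contains {2, 4}.
Column 3 already contains {2, 3}.
Its 2×2 block (box 2) already contains {2}.
The only value from 1–4 not eliminated is 1, so (2,3) = 1.

1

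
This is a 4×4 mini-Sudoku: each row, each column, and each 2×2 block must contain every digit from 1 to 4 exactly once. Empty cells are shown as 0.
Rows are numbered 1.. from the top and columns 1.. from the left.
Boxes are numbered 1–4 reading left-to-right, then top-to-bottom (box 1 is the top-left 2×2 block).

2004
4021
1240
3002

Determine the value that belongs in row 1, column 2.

1

Cell row 1, column 2 itself could take any of {1, 3} by direct elimination.
Consider where 1 can go in column 2.
row 2, column 2 is out (row 2 already has a 1).
row 4, column 2 is out (box 3 already has a 1).
So the only cell in column 2 that can hold 1 is row 1, column 2.
Therefore row 1, column 2 = 1.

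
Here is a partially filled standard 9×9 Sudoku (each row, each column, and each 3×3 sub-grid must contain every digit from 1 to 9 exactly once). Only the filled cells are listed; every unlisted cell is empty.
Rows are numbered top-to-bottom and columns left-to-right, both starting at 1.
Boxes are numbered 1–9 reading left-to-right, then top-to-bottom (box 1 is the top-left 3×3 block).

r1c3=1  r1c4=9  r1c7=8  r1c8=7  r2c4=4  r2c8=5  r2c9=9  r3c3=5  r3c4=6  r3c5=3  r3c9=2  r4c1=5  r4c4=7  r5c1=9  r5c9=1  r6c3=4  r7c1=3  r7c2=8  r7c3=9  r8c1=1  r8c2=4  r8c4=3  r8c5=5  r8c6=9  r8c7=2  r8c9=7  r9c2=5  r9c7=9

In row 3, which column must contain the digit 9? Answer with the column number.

2

Consider where 9 can go in row 3.
r3c1 is out (column 1 already has a 9).
r3c6 is out (column 6 already has a 9).
r3c7 is out (column 7 already has a 9).
r3c8 is out (box 3 already has a 9).
So the only cell in row 3 that can hold 9 is r3c2.
That is column 2.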